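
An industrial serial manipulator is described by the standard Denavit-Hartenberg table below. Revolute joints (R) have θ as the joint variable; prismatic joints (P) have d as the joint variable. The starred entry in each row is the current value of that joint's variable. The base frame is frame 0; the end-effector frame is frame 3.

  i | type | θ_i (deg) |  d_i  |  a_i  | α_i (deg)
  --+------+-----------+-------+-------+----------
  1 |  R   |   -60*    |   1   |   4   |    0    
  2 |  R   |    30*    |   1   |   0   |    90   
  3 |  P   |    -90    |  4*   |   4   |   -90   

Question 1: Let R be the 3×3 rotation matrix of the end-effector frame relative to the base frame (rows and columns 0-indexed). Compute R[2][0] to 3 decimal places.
-1.000

End-effector x-axis (col 0 of R) = (0.0000,-0.0000,-1.0000)
R[2][0] = -1.0000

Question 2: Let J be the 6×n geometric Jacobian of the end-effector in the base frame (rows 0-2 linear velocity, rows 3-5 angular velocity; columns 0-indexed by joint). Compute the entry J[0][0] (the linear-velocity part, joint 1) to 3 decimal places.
6.928

axis z_0 = ẑ; lever o_n−o_0 = (0.0000,-6.9282,-2.0000)
cross product → J_v[:, 0] = (6.9282,0.0000,-0.0000)
J_ω[:, 0] = z_0
entry J[0][0] = 6.9282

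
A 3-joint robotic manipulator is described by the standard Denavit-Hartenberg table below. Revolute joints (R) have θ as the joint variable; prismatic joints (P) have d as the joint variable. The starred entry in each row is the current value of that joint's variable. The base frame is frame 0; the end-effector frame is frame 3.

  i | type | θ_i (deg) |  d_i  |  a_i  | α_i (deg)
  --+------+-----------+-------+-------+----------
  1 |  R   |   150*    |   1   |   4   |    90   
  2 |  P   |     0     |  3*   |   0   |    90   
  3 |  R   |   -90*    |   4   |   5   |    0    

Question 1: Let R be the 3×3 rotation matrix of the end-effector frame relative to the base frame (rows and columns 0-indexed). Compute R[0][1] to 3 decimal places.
-0.866

End-effector y-axis (col 1 of R) = (-0.8660,0.5000,0.0000)
R[0][1] = -0.8660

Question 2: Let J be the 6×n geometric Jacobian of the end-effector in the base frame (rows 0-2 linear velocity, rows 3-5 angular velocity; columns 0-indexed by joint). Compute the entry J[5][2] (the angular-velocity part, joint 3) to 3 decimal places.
axis z_2 = (0.0000,0.0000,-1.0000); lever o_n−o_2 = (-2.5000,-4.3301,-4.0000)
cross product → J_v[:, 2] = (-4.3301,2.5000,0.0000)
J_ω[:, 2] = z_2
entry J[5][2] = -1.0000

-1.000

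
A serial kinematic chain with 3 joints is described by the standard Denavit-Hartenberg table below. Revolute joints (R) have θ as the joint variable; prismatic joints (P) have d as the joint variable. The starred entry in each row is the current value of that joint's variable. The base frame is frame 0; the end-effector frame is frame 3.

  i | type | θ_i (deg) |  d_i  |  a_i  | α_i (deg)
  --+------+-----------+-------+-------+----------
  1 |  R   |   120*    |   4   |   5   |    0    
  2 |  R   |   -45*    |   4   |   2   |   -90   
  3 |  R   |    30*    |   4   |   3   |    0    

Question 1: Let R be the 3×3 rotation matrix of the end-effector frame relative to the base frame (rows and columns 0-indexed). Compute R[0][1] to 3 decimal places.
-0.129

End-effector y-axis (col 1 of R) = (-0.1294,-0.4830,-0.8660)
R[0][1] = -0.1294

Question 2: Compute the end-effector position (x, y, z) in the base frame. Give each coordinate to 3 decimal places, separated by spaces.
after link 1: o_1 = (-2.5000, 4.3301, 4.0000)
after link 2: o_2 = (-1.9824, 6.2620, 8.0000)
after link 3: o_3 = (-5.1736, 9.8068, 6.5000)

-5.174 9.807 6.500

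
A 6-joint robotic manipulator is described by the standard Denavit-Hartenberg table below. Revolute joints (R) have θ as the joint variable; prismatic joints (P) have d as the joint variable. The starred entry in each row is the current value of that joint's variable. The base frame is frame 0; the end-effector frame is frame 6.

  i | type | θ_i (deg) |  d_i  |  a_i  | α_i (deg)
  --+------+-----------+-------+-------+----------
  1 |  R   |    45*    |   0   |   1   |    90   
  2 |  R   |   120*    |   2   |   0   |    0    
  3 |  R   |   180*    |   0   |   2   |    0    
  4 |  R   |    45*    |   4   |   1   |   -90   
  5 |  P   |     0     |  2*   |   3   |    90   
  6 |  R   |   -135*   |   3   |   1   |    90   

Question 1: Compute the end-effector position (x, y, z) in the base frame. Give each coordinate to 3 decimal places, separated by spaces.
after link 1: o_1 = (0.7071, 0.7071, 0.0000)
after link 2: o_2 = (2.1213, -0.7071, 0.0000)
after link 3: o_3 = (2.8284, -0.0000, -1.7321)
after link 4: o_4 = (6.3399, -2.1454, -1.9909)
after link 5: o_5 = (8.7549, 0.2696, -0.8355)
after link 6: o_6 = (10.2639, -2.4640, -1.3355)

10.264 -2.464 -1.335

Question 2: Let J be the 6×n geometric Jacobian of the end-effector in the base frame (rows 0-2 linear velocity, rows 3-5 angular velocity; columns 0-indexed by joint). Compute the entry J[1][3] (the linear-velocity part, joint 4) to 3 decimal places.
-0.280

axis z_3 = (0.7071,-0.7071,0.0000); lever o_n−o_3 = (7.4355,-2.4640,0.3966)
cross product → J_v[:, 3] = (-0.2804,-0.2804,3.5153)
J_ω[:, 3] = z_3
entry J[1][3] = -0.2804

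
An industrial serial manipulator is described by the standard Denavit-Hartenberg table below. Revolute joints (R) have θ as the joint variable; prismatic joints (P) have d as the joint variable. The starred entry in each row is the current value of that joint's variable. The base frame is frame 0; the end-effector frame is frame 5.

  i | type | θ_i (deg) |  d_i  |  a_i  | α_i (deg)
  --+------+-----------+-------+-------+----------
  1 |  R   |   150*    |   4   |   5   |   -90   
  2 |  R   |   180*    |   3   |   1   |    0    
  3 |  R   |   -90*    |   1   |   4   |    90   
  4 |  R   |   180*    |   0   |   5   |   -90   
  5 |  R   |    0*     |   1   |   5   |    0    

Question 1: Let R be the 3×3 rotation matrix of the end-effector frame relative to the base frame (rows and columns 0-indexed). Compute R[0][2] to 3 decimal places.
End-effector z-axis (col 2 of R) = (0.5000,0.8660,0.0000)
R[0][2] = 0.5000

0.500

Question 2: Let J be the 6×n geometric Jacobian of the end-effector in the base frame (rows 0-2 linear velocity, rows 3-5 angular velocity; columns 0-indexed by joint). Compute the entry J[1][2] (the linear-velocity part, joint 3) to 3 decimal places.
axis z_2 = (-0.5000,-0.8660,0.0000); lever o_n−o_2 = (0.0000,-0.0000,6.0000)
cross product → J_v[:, 2] = (-5.1962,3.0000,0.0000)
J_ω[:, 2] = z_2
entry J[1][2] = 3.0000

3.000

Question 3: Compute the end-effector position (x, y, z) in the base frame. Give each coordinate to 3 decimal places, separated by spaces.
-4.964 -0.598 10.000

after link 1: o_1 = (-4.3301, 2.5000, 4.0000)
after link 2: o_2 = (-4.9641, -0.5981, 4.0000)
after link 3: o_3 = (-5.4641, -1.4641, 0.0000)
after link 4: o_4 = (-5.4641, -1.4641, 5.0000)
after link 5: o_5 = (-4.9641, -0.5981, 10.0000)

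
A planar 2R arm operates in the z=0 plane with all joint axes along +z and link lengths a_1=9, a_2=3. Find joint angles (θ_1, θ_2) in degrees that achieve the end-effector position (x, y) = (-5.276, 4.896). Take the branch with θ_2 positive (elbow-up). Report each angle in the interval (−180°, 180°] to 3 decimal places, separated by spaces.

120.003 135.014

cos θ_2 = (51.8070−9²−3²)/(2·9·3) = -0.7073; θ_2 = 135.0139° (elbow-up)
β = atan2(4.8960,-5.2760) = 137.1394°; ψ = atan2(2.1208,6.8782) = 17.1366°
θ_1 = β − ψ = 120.0029°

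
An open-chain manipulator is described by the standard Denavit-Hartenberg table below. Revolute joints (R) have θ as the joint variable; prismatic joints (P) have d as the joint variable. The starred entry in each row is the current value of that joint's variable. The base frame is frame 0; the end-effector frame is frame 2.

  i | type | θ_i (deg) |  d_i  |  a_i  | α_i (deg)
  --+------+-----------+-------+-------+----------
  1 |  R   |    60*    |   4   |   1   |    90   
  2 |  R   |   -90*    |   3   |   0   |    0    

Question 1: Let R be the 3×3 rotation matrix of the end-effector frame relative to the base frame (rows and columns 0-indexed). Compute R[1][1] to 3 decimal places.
0.866

End-effector y-axis (col 1 of R) = (0.5000,0.8660,0.0000)
R[1][1] = 0.8660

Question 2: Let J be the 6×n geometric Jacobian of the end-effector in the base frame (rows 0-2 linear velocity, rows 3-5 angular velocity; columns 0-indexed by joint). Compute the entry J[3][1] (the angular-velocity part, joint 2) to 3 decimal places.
axis z_1 = (0.8660,-0.5000,0.0000); lever o_n−o_1 = (2.5981,-1.5000,0.0000)
cross product → J_v[:, 1] = (0.0000,0.0000,0.0000)
J_ω[:, 1] = z_1
entry J[3][1] = 0.8660

0.866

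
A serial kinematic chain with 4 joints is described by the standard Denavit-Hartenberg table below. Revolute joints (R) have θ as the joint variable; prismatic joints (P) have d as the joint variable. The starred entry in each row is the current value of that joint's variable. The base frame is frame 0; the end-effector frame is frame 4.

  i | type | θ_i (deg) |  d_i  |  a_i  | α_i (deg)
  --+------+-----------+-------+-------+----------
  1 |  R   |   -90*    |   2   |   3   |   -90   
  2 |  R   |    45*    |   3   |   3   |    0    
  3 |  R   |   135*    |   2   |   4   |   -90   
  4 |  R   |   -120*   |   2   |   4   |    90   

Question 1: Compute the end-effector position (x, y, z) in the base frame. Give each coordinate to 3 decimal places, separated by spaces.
8.464 -3.121 1.879

after link 1: o_1 = (0.0000, -3.0000, 2.0000)
after link 2: o_2 = (3.0000, -5.1213, -0.1213)
after link 3: o_3 = (5.0000, -1.1213, -0.1213)
after link 4: o_4 = (8.4641, -3.1213, 1.8787)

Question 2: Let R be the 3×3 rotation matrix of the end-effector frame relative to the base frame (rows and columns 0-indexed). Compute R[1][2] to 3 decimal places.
-0.866

End-effector z-axis (col 2 of R) = (-0.5000,-0.8660,0.0000)
R[1][2] = -0.8660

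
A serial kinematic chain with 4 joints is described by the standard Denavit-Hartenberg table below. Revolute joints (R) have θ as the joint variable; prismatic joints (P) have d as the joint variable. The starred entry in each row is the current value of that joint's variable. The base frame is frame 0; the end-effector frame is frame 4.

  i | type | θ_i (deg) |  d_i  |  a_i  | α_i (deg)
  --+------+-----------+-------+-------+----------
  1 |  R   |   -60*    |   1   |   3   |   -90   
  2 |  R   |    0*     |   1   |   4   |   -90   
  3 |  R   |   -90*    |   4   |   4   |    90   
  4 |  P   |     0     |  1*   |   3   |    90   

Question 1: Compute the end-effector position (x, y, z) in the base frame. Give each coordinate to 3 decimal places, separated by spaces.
after link 1: o_1 = (1.5000, -2.5981, 1.0000)
after link 2: o_2 = (4.3660, -5.5622, 1.0000)
after link 3: o_3 = (7.8301, -3.5622, -3.0000)
after link 4: o_4 = (9.9282, -1.1962, -3.0000)

9.928 -1.196 -3.000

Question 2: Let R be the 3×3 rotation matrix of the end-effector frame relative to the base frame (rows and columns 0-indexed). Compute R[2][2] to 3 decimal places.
End-effector z-axis (col 2 of R) = (-0.0000,0.0000,1.0000)
R[2][2] = 1.0000

1.000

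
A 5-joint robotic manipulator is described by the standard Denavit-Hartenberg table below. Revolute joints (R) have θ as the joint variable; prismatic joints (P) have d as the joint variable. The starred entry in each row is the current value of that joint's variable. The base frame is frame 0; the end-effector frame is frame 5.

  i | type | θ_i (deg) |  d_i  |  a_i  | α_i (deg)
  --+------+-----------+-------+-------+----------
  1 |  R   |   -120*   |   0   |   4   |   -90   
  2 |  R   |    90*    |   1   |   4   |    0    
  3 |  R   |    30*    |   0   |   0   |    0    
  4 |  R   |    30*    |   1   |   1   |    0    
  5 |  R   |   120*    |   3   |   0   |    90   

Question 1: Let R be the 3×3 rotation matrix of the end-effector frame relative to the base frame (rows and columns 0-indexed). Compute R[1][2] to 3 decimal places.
End-effector z-axis (col 2 of R) = (0.5000,0.8660,-0.0000)
R[1][2] = 0.8660

0.866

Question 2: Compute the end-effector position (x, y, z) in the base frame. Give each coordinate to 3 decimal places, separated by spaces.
after link 1: o_1 = (-2.0000, -3.4641, 0.0000)
after link 2: o_2 = (-1.1340, -3.9641, -4.0000)
after link 3: o_3 = (-1.1340, -3.9641, -4.0000)
after link 4: o_4 = (0.1651, -3.7141, -4.5000)
after link 5: o_5 = (2.7631, -5.2141, -4.5000)

2.763 -5.214 -4.500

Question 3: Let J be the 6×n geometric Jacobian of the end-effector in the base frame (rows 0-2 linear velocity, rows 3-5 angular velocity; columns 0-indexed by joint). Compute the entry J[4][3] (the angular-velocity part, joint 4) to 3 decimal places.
axis z_3 = (0.8660,-0.5000,0.0000); lever o_n−o_3 = (3.8971,-1.2500,-0.5000)
cross product → J_v[:, 3] = (0.2500,0.4330,0.8660)
J_ω[:, 3] = z_3
entry J[4][3] = -0.5000

-0.500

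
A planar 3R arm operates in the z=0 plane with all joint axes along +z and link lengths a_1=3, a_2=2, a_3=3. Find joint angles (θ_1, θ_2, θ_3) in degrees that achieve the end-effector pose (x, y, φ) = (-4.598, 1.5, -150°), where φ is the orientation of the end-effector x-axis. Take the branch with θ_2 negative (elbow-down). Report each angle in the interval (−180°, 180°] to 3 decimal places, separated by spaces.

wrist centre = target − a_3·(cos φ, sin φ) = (-1.9999, 3.0000)
cos θ_2 = (12.9997−3²−2²)/(2·3·2) = -0.0000; θ_2 = -90.0015° (elbow-down)
β = atan2(3.0000,-1.9999) = 123.6891°; ψ = atan2(-2.0000,2.9999) = -33.6905°
θ_1 = β − ψ = 157.3796°
θ_3 = φ − θ_1 − θ_2 = 142.6219° (wrapped to (-180°,180°])

157.380 -90.001 142.622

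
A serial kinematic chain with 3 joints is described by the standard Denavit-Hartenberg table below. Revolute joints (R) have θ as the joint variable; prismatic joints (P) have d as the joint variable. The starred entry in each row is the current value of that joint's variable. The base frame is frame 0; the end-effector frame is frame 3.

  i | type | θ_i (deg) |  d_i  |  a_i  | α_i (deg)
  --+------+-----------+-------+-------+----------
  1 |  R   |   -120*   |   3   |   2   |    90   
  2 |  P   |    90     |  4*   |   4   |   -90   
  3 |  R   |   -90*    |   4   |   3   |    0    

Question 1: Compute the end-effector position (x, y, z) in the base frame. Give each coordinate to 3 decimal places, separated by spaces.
-5.062 5.232 7.000

after link 1: o_1 = (-1.0000, -1.7321, 3.0000)
after link 2: o_2 = (-4.4641, 0.2679, 7.0000)
after link 3: o_3 = (-5.0622, 5.2321, 7.0000)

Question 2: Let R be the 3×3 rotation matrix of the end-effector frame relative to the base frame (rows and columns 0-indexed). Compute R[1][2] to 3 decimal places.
0.866

End-effector z-axis (col 2 of R) = (0.5000,0.8660,0.0000)
R[1][2] = 0.8660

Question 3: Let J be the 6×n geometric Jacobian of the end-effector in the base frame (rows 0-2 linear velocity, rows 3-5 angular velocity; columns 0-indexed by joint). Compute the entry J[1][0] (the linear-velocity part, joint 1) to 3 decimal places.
axis z_0 = ẑ; lever o_n−o_0 = (-5.0622,5.2321,7.0000)
cross product → J_v[:, 0] = (-5.2321,-5.0622,0.0000)
J_ω[:, 0] = z_0
entry J[1][0] = -5.0622

-5.062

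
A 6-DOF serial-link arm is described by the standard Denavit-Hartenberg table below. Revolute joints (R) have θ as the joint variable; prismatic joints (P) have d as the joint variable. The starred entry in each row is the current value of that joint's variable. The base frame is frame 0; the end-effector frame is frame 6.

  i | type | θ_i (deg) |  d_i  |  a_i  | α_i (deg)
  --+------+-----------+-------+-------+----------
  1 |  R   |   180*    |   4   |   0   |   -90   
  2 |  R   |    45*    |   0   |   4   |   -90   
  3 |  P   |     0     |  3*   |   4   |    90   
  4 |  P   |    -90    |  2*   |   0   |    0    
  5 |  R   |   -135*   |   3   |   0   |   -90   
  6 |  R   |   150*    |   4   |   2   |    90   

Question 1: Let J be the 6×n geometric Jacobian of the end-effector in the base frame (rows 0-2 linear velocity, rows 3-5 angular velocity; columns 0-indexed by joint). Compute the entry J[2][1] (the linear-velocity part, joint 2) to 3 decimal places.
axis z_1 = (-0.0000,-1.0000,0.0000); lever o_n−o_1 = (-5.2676,-4.0000,-3.7782)
cross product → J_v[:, 1] = (3.7782,-0.0000,-5.2676)
J_ω[:, 1] = z_1
entry J[2][1] = -5.2676

-5.268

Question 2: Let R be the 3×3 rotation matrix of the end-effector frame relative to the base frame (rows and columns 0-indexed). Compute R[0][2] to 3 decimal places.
End-effector z-axis (col 2 of R) = (0.5000,0.8660,0.0000)
R[0][2] = 0.5000

0.500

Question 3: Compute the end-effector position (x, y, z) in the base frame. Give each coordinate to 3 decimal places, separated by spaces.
-5.268 -4.000 0.222

after link 1: o_1 = (0.0000, 0.0000, 4.0000)
after link 2: o_2 = (-2.8284, 0.0000, 1.1716)
after link 3: o_3 = (-3.5355, -0.0000, -3.7782)
after link 4: o_4 = (-3.5355, -2.0000, -3.7782)
after link 5: o_5 = (-3.5355, -5.0000, -3.7782)
after link 6: o_6 = (-5.2676, -4.0000, 0.2218)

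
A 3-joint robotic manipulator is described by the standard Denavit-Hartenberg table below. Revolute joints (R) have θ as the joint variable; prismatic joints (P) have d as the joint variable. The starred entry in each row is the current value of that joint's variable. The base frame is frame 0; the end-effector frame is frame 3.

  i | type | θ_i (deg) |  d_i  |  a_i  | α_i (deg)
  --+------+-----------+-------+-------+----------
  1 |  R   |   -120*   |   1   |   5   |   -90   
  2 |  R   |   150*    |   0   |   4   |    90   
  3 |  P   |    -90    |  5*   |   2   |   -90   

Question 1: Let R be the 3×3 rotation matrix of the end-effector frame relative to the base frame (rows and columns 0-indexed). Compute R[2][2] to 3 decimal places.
-0.500

End-effector z-axis (col 2 of R) = (0.4330,0.7500,-0.5000)
R[2][2] = -0.5000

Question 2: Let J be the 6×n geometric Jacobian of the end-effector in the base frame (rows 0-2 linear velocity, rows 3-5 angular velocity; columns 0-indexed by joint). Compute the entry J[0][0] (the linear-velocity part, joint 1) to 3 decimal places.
axis z_0 = ẑ; lever o_n−o_0 = (-3.7500,-2.4952,-5.3301)
cross product → J_v[:, 0] = (2.4952,-3.7500,0.0000)
J_ω[:, 0] = z_0
entry J[0][0] = 2.4952

2.495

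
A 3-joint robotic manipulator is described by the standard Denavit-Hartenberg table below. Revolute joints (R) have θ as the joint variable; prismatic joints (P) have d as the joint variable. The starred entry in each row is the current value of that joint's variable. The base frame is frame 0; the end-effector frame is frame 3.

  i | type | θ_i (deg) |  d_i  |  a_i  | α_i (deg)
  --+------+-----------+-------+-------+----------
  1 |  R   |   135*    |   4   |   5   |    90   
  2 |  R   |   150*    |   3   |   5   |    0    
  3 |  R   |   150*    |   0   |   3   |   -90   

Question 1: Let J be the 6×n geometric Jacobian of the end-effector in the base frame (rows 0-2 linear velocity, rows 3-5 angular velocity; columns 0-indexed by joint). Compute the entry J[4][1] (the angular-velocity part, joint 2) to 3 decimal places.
0.707

axis z_1 = (0.7071,0.7071,0.0000); lever o_n−o_1 = (4.1225,0.1201,-0.0981)
cross product → J_v[:, 1] = (-0.0694,0.0694,-2.8301)
J_ω[:, 1] = z_1
entry J[4][1] = 0.7071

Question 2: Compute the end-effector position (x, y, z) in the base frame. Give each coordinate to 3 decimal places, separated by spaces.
0.587 3.656 3.902

after link 1: o_1 = (-3.5355, 3.5355, 4.0000)
after link 2: o_2 = (1.6476, 2.5950, 6.5000)
after link 3: o_3 = (0.5870, 3.6557, 3.9019)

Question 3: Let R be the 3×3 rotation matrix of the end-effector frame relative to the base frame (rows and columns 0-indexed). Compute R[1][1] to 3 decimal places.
End-effector y-axis (col 1 of R) = (-0.7071,-0.7071,-0.0000)
R[1][1] = -0.7071

-0.707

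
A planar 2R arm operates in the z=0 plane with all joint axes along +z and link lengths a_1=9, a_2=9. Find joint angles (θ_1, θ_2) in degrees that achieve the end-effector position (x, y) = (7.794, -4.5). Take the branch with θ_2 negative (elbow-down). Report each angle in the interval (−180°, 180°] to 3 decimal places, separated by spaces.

30.000 -120.001

cos θ_2 = (80.9964−9²−9²)/(2·9·9) = -0.5000; θ_2 = -120.0015° (elbow-down)
β = atan2(-4.5000,7.7940) = -30.0007°; ψ = atan2(-7.7941,4.4998) = -60.0007°
θ_1 = β − ψ = 30.0000°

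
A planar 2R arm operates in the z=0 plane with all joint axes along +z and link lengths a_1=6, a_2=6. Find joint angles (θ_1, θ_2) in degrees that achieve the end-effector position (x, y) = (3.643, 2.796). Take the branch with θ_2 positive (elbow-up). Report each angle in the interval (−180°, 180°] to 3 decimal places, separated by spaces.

cos θ_2 = (21.0891−6²−6²)/(2·6·6) = -0.7071; θ_2 = 134.9992° (elbow-up)
β = atan2(2.7960,3.6430) = 37.5062°; ψ = atan2(4.2427,1.7574) = 67.4996°
θ_1 = β − ψ = -29.9934°

-29.993 134.999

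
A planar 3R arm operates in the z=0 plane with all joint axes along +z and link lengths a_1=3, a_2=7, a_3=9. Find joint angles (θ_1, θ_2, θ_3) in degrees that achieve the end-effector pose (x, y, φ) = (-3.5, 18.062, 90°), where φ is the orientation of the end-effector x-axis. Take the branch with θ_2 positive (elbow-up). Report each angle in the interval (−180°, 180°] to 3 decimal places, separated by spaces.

89.994 30.009 -30.003

wrist centre = target − a_3·(cos φ, sin φ) = (-3.5000, 9.0620)
cos θ_2 = (94.3698−3²−7²)/(2·3·7) = 0.8659; θ_2 = 30.0088° (elbow-up)
β = atan2(9.0620,-3.5000) = 111.1180°; ψ = atan2(3.5009,9.0616) = 21.1238°
θ_1 = β − ψ = 89.9941°
θ_3 = φ − θ_1 − θ_2 = -30.0029° (wrapped to (-180°,180°])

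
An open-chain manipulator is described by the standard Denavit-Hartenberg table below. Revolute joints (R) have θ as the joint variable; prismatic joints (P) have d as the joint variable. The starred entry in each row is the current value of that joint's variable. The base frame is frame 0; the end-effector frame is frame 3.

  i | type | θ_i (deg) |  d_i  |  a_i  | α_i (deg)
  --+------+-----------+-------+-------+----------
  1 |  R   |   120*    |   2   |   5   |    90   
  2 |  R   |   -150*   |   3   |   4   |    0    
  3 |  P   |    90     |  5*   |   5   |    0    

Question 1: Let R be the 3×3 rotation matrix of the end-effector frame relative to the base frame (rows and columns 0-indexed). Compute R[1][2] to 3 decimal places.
0.500

End-effector z-axis (col 2 of R) = (0.8660,0.5000,0.0000)
R[1][2] = 0.5000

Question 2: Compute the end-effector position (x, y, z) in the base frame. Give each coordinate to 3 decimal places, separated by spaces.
after link 1: o_1 = (-2.5000, 4.3301, 2.0000)
after link 2: o_2 = (1.8301, 2.8301, 0.0000)
after link 3: o_3 = (4.9103, 7.4952, -4.3301)

4.910 7.495 -4.330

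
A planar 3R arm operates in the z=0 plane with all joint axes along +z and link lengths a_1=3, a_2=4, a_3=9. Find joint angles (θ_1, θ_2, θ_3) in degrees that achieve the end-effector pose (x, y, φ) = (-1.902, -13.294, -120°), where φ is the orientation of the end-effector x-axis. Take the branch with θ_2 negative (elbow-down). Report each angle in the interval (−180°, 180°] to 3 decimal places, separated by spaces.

wrist centre = target − a_3·(cos φ, sin φ) = (2.5980, -5.4998)
cos θ_2 = (36.9971−3²−4²)/(2·3·4) = 0.4999; θ_2 = -60.0080° (elbow-down)
β = atan2(-5.4998,2.5980) = -64.7147°; ψ = atan2(-3.4644,4.9995) = -34.7198°
θ_1 = β − ψ = -29.9950°
θ_3 = φ − θ_1 − θ_2 = -29.9970° (wrapped to (-180°,180°])

-29.995 -60.008 -29.997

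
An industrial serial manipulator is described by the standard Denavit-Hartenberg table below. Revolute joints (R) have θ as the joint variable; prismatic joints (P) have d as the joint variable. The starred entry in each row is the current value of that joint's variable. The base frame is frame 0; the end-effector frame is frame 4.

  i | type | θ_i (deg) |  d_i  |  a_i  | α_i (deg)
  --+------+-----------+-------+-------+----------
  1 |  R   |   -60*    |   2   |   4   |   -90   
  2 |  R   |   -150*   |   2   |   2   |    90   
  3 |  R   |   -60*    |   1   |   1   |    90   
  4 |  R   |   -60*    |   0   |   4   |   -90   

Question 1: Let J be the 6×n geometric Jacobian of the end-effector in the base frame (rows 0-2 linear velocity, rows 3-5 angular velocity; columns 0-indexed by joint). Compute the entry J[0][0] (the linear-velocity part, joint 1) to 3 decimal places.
axis z_0 = ẑ; lever o_n−o_0 = (0.5825,-2.2051,5.8840)
cross product → J_v[:, 0] = (2.2051,0.5825,-0.0000)
J_ω[:, 0] = z_0
entry J[0][0] = 2.2051

2.205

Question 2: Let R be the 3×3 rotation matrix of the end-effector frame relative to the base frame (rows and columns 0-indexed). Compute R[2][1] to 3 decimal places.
End-effector y-axis (col 1 of R) = (0.0580,0.8995,0.4330)
R[2][1] = 0.4330

0.433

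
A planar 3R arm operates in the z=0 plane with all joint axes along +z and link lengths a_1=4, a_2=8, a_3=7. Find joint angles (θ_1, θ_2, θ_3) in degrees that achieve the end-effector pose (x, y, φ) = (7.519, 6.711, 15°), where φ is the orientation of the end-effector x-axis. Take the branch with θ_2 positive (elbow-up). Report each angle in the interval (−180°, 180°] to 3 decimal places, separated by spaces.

-44.989 149.996 -90.007

wrist centre = target − a_3·(cos φ, sin φ) = (0.7575, 4.8993)
cos θ_2 = (24.5766−4²−8²)/(2·4·8) = -0.8660; θ_2 = 149.9959° (elbow-up)
β = atan2(4.8993,0.7575) = 81.2106°; ψ = atan2(4.0005,-2.9279) = 126.2000°
θ_1 = β − ψ = -44.9894°
θ_3 = φ − θ_1 − θ_2 = -90.0065° (wrapped to (-180°,180°])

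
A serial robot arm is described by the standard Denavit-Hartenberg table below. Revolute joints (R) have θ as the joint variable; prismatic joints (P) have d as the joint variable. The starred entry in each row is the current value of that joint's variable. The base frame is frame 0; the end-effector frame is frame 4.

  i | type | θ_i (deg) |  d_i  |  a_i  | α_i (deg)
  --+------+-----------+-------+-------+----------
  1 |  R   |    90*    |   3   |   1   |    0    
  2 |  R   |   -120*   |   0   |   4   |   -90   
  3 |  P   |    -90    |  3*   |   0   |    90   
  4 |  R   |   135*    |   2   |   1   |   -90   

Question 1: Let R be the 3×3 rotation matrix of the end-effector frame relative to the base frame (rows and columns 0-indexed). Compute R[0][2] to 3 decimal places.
End-effector z-axis (col 2 of R) = (-0.3536,-0.6124,-0.7071)
R[0][2] = -0.3536

-0.354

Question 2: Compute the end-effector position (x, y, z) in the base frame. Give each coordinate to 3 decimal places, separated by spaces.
3.586 3.210 2.293

after link 1: o_1 = (0.0000, 1.0000, 3.0000)
after link 2: o_2 = (3.4641, -1.0000, 3.0000)
after link 3: o_3 = (4.9641, 1.5981, 3.0000)
after link 4: o_4 = (3.5856, 3.2104, 2.2929)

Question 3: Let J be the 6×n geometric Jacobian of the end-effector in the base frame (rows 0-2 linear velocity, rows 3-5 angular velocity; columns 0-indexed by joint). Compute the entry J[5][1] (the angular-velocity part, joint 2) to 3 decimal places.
1.000

axis z_1 = (0.0000,0.0000,1.0000); lever o_n−o_1 = (3.5856,2.2104,-0.7071)
cross product → J_v[:, 1] = (-2.2104,3.5856,0.0000)
J_ω[:, 1] = z_1
entry J[5][1] = 1.0000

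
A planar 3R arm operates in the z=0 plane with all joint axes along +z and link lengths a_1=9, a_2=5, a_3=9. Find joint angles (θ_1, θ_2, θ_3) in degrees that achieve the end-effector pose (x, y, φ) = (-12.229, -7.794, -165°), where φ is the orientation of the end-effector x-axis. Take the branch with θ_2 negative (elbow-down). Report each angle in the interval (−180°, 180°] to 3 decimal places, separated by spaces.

wrist centre = target − a_3·(cos φ, sin φ) = (-3.5357, -5.4646)
cos θ_2 = (42.3631−9²−5²)/(2·9·5) = -0.7071; θ_2 = -134.9976° (elbow-down)
β = atan2(-5.4646,-3.5357) = -122.9033°; ψ = atan2(-3.5357,5.4646) = -32.9034°
θ_1 = β − ψ = -89.9998°
θ_3 = φ − θ_1 − θ_2 = 59.9974° (wrapped to (-180°,180°])

-90.000 -134.998 59.997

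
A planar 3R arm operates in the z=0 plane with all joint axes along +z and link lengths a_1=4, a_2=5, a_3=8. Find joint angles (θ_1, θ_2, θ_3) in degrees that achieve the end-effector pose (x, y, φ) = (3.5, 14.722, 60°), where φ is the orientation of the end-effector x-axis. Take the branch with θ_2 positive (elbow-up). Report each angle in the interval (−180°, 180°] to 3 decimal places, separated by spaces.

wrist centre = target − a_3·(cos φ, sin φ) = (-0.5000, 7.7938)
cos θ_2 = (60.9933−4²−5²)/(2·4·5) = 0.4998; θ_2 = 60.0111° (elbow-up)
β = atan2(7.7938,-0.5000) = 93.6707°; ψ = atan2(4.3306,6.4992) = 33.6769°
θ_1 = β − ψ = 59.9938°
θ_3 = φ − θ_1 − θ_2 = -60.0049° (wrapped to (-180°,180°])

59.994 60.011 -60.005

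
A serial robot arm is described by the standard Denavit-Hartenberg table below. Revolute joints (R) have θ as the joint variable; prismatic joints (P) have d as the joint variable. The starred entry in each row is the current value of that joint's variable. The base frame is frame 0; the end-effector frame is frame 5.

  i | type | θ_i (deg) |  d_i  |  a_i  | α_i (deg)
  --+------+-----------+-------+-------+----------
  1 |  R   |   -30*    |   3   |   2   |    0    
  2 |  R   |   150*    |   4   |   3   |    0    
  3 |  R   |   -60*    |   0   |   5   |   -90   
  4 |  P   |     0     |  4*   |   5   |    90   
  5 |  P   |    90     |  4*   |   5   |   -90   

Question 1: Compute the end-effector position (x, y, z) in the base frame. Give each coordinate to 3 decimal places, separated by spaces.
-2.562 14.758 11.000

after link 1: o_1 = (1.7321, -1.0000, 3.0000)
after link 2: o_2 = (0.2321, 1.5981, 7.0000)
after link 3: o_3 = (2.7321, 5.9282, 7.0000)
after link 4: o_4 = (1.7679, 12.2583, 7.0000)
after link 5: o_5 = (-2.5622, 14.7583, 11.0000)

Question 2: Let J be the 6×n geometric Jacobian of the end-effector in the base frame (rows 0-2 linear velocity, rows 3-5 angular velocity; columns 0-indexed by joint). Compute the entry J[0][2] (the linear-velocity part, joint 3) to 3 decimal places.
-13.160

axis z_2 = (0.0000,0.0000,1.0000); lever o_n−o_2 = (-2.7942,13.1603,4.0000)
cross product → J_v[:, 2] = (-13.1603,-2.7942,0.0000)
J_ω[:, 2] = z_2
entry J[0][2] = -13.1603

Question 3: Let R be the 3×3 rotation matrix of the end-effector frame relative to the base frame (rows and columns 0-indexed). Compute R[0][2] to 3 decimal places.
-0.500

End-effector z-axis (col 2 of R) = (-0.5000,-0.8660,0.0000)
R[0][2] = -0.5000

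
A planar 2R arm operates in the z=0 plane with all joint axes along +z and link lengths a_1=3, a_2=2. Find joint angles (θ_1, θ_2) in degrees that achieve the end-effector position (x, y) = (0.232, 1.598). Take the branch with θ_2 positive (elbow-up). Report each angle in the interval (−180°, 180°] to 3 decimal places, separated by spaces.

43.479 150.003

cos θ_2 = (2.6074−3²−2²)/(2·3·2) = -0.8660; θ_2 = 150.0026° (elbow-up)
β = atan2(1.5980,0.2320) = 81.7394°; ψ = atan2(0.9999,1.2679) = 38.2608°
θ_1 = β − ψ = 43.4786°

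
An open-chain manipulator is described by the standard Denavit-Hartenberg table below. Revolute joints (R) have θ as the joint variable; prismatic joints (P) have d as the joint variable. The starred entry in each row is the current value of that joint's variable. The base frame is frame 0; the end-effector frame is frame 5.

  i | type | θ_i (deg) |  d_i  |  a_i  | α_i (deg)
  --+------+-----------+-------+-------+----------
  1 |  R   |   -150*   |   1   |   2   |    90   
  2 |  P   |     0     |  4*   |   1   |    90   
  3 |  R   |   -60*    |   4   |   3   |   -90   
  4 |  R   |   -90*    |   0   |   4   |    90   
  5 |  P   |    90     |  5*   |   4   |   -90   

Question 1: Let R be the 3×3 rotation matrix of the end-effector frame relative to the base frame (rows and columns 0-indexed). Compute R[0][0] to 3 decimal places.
-1.000

End-effector x-axis (col 0 of R) = (-1.0000,0.0000,-0.0000)
R[0][0] = -1.0000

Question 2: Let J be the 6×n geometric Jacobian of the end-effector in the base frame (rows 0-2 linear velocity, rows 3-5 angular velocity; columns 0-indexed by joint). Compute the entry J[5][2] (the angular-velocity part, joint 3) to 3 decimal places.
-1.000

axis z_2 = (-0.0000,0.0000,-1.0000); lever o_n−o_2 = (-4.0000,2.0000,-8.0000)
cross product → J_v[:, 2] = (2.0000,4.0000,0.0000)
J_ω[:, 2] = z_2
entry J[5][2] = -1.0000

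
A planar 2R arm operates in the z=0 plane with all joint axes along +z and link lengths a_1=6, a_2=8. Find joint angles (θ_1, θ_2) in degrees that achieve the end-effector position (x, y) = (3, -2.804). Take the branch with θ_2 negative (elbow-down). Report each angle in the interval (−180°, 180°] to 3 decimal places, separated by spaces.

59.997 -149.999

cos θ_2 = (16.8624−6²−8²)/(2·6·8) = -0.8660; θ_2 = -149.9990° (elbow-down)
β = atan2(-2.8040,3.0000) = -43.0659°; ψ = atan2(-4.0001,-0.9281) = -103.0630°
θ_1 = β − ψ = 59.9971°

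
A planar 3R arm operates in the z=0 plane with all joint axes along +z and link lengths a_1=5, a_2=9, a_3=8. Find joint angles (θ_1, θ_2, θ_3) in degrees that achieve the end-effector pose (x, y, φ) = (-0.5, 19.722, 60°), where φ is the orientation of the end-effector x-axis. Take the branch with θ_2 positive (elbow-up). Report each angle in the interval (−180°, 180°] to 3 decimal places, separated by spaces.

wrist centre = target − a_3·(cos φ, sin φ) = (-4.5000, 12.7938)
cos θ_2 = (183.9312−5²−9²)/(2·5·9) = 0.8659; θ_2 = 30.0141° (elbow-up)
β = atan2(12.7938,-4.5000) = 109.3785°; ψ = atan2(4.5019,12.7931) = 19.3870°
θ_1 = β − ψ = 89.9914°
θ_3 = φ − θ_1 − θ_2 = -60.0055° (wrapped to (-180°,180°])

89.991 30.014 -60.005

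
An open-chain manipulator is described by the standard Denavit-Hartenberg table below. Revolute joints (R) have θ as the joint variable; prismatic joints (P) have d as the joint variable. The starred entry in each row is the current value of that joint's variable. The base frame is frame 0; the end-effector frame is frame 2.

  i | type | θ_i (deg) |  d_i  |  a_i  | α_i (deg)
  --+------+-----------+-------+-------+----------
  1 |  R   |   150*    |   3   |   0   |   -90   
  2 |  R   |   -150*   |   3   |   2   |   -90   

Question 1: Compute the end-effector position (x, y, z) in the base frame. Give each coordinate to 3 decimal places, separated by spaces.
after link 1: o_1 = (0.0000, 0.0000, 3.0000)
after link 2: o_2 = (0.0000, -3.4641, 4.0000)

0.000 -3.464 4.000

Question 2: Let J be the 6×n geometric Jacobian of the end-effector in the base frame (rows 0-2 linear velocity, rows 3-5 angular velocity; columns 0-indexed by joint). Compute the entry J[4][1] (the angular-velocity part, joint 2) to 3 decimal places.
axis z_1 = (-0.5000,-0.8660,0.0000); lever o_n−o_1 = (0.0000,-3.4641,1.0000)
cross product → J_v[:, 1] = (-0.8660,0.5000,1.7321)
J_ω[:, 1] = z_1
entry J[4][1] = -0.8660

-0.866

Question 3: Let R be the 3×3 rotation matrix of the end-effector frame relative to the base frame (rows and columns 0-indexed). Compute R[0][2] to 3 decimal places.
End-effector z-axis (col 2 of R) = (-0.4330,0.2500,0.8660)
R[0][2] = -0.4330

-0.433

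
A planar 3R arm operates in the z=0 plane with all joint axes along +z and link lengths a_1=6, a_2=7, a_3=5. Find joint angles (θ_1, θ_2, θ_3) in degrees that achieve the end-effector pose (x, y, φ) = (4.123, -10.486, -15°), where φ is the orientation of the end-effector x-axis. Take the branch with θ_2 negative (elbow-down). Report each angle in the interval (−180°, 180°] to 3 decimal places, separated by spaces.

-44.994 -90.007 120.000

wrist centre = target − a_3·(cos φ, sin φ) = (-0.7066, -9.1919)
cos θ_2 = (84.9904−6²−7²)/(2·6·7) = -0.0001; θ_2 = -90.0065° (elbow-down)
β = atan2(-9.1919,-0.7066) = -94.3960°; ψ = atan2(-7.0000,5.9992) = -49.4025°
θ_1 = β − ψ = -44.9935°
θ_3 = φ − θ_1 − θ_2 = 120.0000° (wrapped to (-180°,180°])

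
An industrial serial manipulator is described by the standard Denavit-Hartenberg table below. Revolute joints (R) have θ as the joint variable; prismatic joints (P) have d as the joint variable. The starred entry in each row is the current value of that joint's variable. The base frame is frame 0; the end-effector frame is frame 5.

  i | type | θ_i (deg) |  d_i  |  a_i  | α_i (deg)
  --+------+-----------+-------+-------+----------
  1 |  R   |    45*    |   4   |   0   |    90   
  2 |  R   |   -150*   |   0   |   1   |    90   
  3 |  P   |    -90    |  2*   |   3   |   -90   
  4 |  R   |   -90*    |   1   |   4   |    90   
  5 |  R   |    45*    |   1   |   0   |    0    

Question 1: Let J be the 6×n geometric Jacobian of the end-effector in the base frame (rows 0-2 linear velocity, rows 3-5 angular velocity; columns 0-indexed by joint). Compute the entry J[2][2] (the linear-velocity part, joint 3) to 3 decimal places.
prismatic axis z_2 = (-0.3536,-0.3536,0.8660)
J_v[:, 2] = z_2; J_ω[:, 2] = (0,0,0)
entry J[2][2] = 0.8660

0.866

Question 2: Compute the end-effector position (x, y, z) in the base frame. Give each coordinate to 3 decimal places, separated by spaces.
-4.760 -1.932 8.196

after link 1: o_1 = (0.0000, 0.0000, 4.0000)
after link 2: o_2 = (-0.6124, -0.6124, 3.5000)
after link 3: o_3 = (-3.4408, 0.8018, 5.2321)
after link 4: o_4 = (-5.4674, -1.2247, 8.1962)
after link 5: o_5 = (-4.7603, -1.9319, 8.1962)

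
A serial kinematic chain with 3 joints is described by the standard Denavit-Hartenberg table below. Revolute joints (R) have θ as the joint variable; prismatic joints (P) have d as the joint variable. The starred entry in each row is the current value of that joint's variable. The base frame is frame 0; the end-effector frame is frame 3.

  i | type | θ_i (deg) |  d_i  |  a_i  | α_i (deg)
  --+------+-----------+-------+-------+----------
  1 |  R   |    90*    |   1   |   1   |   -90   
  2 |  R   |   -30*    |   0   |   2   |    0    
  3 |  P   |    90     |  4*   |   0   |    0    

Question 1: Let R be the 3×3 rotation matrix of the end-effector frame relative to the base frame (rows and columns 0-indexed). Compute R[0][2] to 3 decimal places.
End-effector z-axis (col 2 of R) = (-1.0000,0.0000,0.0000)
R[0][2] = -1.0000

-1.000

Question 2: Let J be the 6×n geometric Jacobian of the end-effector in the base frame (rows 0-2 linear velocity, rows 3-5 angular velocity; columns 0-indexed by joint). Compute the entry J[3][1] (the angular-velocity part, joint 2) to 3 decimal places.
-1.000

axis z_1 = (-1.0000,0.0000,0.0000); lever o_n−o_1 = (-4.0000,1.7321,1.0000)
cross product → J_v[:, 1] = (-0.0000,1.0000,-1.7321)
J_ω[:, 1] = z_1
entry J[3][1] = -1.0000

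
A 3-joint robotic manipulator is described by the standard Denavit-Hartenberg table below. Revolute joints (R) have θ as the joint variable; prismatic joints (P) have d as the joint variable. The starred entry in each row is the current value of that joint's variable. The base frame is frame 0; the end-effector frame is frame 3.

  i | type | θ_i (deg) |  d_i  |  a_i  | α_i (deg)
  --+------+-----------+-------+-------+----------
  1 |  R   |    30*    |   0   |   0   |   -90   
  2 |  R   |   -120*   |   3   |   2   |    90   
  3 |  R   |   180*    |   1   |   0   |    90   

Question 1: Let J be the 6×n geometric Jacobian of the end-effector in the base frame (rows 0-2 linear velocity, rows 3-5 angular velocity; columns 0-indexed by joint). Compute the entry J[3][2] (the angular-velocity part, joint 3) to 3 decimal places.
axis z_2 = (-0.7500,-0.4330,-0.5000); lever o_n−o_2 = (-0.7500,-0.4330,-0.5000)
cross product → J_v[:, 2] = (0.0000,-0.0000,0.0000)
J_ω[:, 2] = z_2
entry J[3][2] = -0.7500

-0.750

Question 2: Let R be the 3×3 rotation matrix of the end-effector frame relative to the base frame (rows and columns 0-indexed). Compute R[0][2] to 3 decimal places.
-0.500

End-effector z-axis (col 2 of R) = (-0.5000,0.8660,0.0000)
R[0][2] = -0.5000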